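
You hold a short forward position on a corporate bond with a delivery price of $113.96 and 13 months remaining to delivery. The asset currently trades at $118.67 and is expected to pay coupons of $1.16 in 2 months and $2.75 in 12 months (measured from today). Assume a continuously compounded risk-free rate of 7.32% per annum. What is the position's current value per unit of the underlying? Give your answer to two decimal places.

-$9.70

PV(remaining coupons) I = 1.16·e^(−0.0732·2/12) + 2.75·e^(−0.0732·12/12) = 3.7018
Current forward F = (S − I)·e^(rT) = (118.67 − 3.7018)·e^(0.0732·13/12) = 114.9682 × 1.082529 = 124.4564
Value (long) = (F − K)·e^(−rT) = (124.4564 − 113.96) × 0.923763 = 9.6962
Short position value = −(long value) = -$9.70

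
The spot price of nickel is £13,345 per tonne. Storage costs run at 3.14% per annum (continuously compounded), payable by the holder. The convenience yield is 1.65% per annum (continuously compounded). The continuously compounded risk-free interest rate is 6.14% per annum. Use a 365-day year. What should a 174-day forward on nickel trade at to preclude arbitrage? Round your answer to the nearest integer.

£13,839 per tonne

Net carry = r + u − y = 0.0614 + 0.0314 − 0.0165 = 0.0763
F = S·e^((r+u−y)T) = 13345 · e^(0.0763 × 174/365) = 13345 · e^0.036373
= 13345 × 1.037043 = £13,839 per tonne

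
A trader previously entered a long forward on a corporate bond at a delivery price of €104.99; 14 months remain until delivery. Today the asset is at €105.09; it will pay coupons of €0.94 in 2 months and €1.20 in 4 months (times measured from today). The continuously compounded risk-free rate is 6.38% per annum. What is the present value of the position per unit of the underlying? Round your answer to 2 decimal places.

PV(remaining coupons) I = 0.94·e^(−0.0638·2/12) + 1.20·e^(−0.0638·4/12) = 2.1048
Current forward F = (S − I)·e^(rT) = (105.09 − 2.1048)·e^(0.0638·14/12) = 102.9852 × 1.077274 = 110.9433
Value (long) = (F − K)·e^(−rT) = (110.9433 − 104.99) × 0.928269 = 5.5263
Value = €5.53

€5.53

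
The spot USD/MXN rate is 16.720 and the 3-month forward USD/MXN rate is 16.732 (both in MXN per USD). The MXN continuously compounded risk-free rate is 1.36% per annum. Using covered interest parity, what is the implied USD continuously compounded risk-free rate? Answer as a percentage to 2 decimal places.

F = S·e^((r_MXN − r_USD)T) ⇒ r_USD = r_MXN − ln(F/S)/T
ln(16.732/16.720) = 0.000717; /(3/12) = 0.002868
r_USD = 0.0136 − 0.002868 = 0.010732
r_USD = 1.07%

1.07%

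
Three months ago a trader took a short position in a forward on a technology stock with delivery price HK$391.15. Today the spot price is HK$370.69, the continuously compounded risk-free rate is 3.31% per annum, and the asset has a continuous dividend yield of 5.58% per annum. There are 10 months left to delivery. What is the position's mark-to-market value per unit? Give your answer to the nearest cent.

HK$26.66

Current fair forward for the remaining 10 months: F = S·e^((r − q)·T), (r − q) = 0.0331 − 0.0558 = -0.0227
F = 370.69 · e^(-0.0227 × 10/12) = 370.69 × 0.981261 = 363.7436
Value of long forward = (F − K)·e^(−rT) = (363.7436 − 391.15) · e^(−0.0331·10/12)
= -27.4064 × 0.972794 = -26.66
Short position value = −(long value) = HK$26.66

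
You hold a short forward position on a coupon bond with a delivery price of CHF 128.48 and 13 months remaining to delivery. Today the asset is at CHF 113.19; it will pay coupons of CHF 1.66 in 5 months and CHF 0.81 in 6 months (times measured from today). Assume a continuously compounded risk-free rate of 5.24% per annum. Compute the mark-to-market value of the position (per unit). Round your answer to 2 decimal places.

PV(remaining coupons) I = 1.66·e^(−0.0524·5/12) + 0.81·e^(−0.0524·6/12) = 2.4132
Current forward F = (S − I)·e^(rT) = (113.19 − 2.4132)·e^(0.0524·13/12) = 110.7768 × 1.058409 = 117.2472
Value (long) = (F − K)·e^(−rT) = (117.2472 − 128.48) × 0.944815 = -10.6129
Short position value = −(long value) = CHF 10.61

CHF 10.61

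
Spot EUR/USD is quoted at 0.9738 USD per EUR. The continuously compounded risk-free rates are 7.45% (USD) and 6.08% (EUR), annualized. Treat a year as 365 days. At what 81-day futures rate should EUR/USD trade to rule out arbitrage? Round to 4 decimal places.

F = S·e^((r_USD − r_EUR)T) = 0.9738 · e^((0.0745 − 0.0608) × 81/365)
= 0.9738 · e^0.003040 = 0.9738 × 1.003045
F = 0.9768 USD per EUR

0.9768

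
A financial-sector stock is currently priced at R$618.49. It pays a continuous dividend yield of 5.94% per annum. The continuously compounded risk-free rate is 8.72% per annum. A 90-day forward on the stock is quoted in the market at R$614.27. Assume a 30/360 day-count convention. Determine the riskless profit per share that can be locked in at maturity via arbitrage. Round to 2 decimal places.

Fair forward: F* = S·e^(carry·T), with carry = (r − q) = 0.0872 − 0.0594 = 0.0278
F* = 618.49 · e^(0.0278 × 90/360) = 618.49 · e^0.006950 = 618.49 × 1.006974 = R$622.8033
Market R$614.27 < fair R$622.8033: forward underpriced → reverse cash-and-carry (short spot, go long the forward).
At maturity, profit = |F_mkt − F*| = |614.27 − 622.8033| = R$8.53 per share

R$8.53 per share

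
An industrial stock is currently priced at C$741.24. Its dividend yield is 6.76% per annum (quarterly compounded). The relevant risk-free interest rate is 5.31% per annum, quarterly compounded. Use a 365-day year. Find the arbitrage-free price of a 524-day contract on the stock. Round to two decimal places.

C$726.19

F = S · (1+r/4)^(4T) / (1+q/4)^(4T)
= 741.24 × 1.078671 / 1.101020 = 741.24 × 0.979702
F = C$726.19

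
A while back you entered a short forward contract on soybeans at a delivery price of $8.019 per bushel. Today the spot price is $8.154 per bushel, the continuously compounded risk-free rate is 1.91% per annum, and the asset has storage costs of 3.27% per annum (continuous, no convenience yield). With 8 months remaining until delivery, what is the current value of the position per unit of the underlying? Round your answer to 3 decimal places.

Current fair forward for the remaining 8 months: F = S·e^((r + u)·T), (r + u) = 0.0191 + 0.0327 = 0.0518
F = 8.154 · e^(0.0518 × 8/12) = 8.154 × 1.035137 = 8.4405
Value of long forward = (F − K)·e^(−rT) = (8.4405 − 8.019) · e^(−0.0191·8/12)
= 0.4215 × 0.987347 = 0.416
Short position value = −(long value) = -$0.416

-$0.416 per bushel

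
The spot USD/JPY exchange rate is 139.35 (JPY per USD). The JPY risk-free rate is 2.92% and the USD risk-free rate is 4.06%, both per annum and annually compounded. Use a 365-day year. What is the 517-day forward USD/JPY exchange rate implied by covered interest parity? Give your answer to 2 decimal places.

By covered interest parity, F = S · (1+r_JPY)^T / (1+r_USD)^T
= 139.35 × 1.041610 / 1.057990 = 139.35 × 0.984518
F = 137.19 JPY per USD

137.19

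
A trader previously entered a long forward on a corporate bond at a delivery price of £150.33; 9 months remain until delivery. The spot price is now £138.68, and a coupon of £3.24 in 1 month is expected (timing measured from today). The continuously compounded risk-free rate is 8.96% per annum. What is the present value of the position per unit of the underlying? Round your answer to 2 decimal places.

-£5.10

PV(remaining coupons) I = 3.24·e^(−0.0896·1/12) = 3.2159
Current forward F = (S − I)·e^(rT) = (138.68 − 3.2159)·e^(0.0896·9/12) = 135.4641 × 1.069509 = 144.8801
Value (long) = (F − K)·e^(−rT) = (144.8801 − 150.33) × 0.935008 = -5.0957
Value = -£5.10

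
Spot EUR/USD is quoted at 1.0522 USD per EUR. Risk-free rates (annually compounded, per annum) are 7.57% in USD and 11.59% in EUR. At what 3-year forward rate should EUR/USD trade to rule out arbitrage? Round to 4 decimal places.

By covered interest parity, F = S · (1+r_USD)^T / (1+r_EUR)^T
= 1.0522 × 1.244725 / 1.389555 = 1.0522 × 0.895772
F = 0.9425 USD per EUR

0.9425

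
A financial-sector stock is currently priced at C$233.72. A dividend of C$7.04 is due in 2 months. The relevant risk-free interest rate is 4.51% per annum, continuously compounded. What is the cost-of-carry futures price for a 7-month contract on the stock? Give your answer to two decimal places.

C$232.78

PV(dividends) I = 7.04·e^(−0.0451·2/12)
I = 6.9873
F = (S − I)·e^(rT) = (233.72 − 6.9873) · e^(0.0451·7/12)
= 226.7327 · e^0.026308 = 226.7327 × 1.026657 = C$232.78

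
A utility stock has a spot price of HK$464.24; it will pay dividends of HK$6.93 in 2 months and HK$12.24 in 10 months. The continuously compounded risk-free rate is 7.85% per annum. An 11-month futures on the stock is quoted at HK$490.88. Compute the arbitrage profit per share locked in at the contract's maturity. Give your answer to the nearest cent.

HK$11.67 per share

PV(dividends) I = 6.93·e^(−0.0785·2/12) + 12.24·e^(−0.0785·10/12) = 18.3049
Fair futures F* = (S − I)·e^(rT) = (464.24 − 18.3049)·e^0.071958 = 445.9351 × 1.074610 = 479.2063
Market HK$490.88 > fair 479.2063: forward overpriced → cash-and-carry (borrow at r, buy the stock and collect the dividends, short the forward).
Profit at T = |F_mkt − F*| = |490.88 − 479.2063| = HK$11.67 per share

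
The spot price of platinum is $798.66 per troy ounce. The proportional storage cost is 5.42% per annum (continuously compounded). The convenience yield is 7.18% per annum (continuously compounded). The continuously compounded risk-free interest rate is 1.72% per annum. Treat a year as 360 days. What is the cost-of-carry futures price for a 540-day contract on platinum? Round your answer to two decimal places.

Net carry = r + u − y = 0.0172 + 0.0542 − 0.0718 = -0.0004
F = S·e^((r+u−y)T) = 798.66 · e^(-0.0004 × 540/360) = 798.66 · e^-0.000600
= 798.66 × 0.999400 = $798.18 per troy ounce

$798.18 per troy ounce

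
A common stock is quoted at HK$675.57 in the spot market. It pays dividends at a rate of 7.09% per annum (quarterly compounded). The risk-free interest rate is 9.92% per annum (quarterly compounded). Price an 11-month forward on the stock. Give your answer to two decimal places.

HK$692.95

F = S · (1+r/4)^(4T) / (1+q/4)^(4T)
= 675.57 × 1.093982 / 1.066543 = 675.57 × 1.025727
F = HK$692.95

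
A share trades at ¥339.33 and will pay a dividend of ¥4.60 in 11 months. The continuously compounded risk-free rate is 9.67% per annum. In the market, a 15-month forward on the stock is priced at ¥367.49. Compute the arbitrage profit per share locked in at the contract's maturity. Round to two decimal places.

¥10.69 per share

PV(dividends) I = 4.60·e^(−0.0967·11/12) = 4.2098
Fair forward F* = (S − I)·e^(rT) = (339.33 − 4.2098)·e^0.120875 = 335.1202 × 1.128484 = 378.1778
Market ¥367.49 < fair 378.1778: forward underpriced → reverse cash-and-carry (short the stock, invest proceeds at r, pay the dividends, go long the forward).
Profit at T = |F_mkt − F*| = |367.49 − 378.1778| = ¥10.69 per share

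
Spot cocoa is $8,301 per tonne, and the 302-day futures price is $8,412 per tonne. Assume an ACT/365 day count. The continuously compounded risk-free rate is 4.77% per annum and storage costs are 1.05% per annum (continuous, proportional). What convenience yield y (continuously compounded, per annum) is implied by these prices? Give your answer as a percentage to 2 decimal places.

4.21%

F = S·e^((r+u−y)T) ⇒ (r+u−y) = ln(F/S)/T
ln(8412/8301) = 0.013283; /T ⇒ 0.016054
y = r + u − ln(F/S)/T = 0.0477 + 0.0105 − 0.016054 = 0.042146
y = 4.21%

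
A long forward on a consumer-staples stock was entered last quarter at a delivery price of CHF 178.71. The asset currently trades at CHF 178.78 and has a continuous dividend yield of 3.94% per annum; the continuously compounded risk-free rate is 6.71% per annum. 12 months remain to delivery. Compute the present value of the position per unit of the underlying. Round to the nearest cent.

Current fair forward for the remaining 12 months: F = S·e^((r − q)·T), (r − q) = 0.0671 − 0.0394 = 0.0277
F = 178.78 · e^(0.0277 × 12/12) = 178.78 × 1.028087 = 183.8014
Value of long forward = (F − K)·e^(−rT) = (183.8014 − 178.71) · e^(−0.0671·12/12)
= 5.0914 × 0.935102 = 4.76

CHF 4.76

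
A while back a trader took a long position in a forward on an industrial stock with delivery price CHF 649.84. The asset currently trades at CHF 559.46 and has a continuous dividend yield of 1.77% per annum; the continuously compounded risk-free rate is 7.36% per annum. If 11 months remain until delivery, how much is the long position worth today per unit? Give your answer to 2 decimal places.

Current fair forward for the remaining 11 months: F = S·e^((r − q)·T), (r − q) = 0.0736 − 0.0177 = 0.0559
F = 559.46 · e^(0.0559 × 11/12) = 559.46 × 1.052577 = 588.8747
Value of long forward = (F − K)·e^(−rT) = (588.8747 − 649.84) · e^(−0.0736·11/12)
= -60.9653 × 0.934759 = -56.99

-CHF 56.99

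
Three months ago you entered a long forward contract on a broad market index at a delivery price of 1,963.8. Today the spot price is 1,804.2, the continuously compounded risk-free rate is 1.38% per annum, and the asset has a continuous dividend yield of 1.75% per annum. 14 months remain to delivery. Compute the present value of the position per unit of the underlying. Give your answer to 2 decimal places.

Current fair forward for the remaining 14 months: F = S·e^((r − q)·T), (r − q) = 0.0138 − 0.0175 = -0.0037
F = 1804.2 · e^(-0.0037 × 14/12) = 1804.2 × 0.99569264 = 1796.4287
Value of long forward = (F − K)·e^(−rT) = (1796.4287 − 1963.8) · e^(−0.0138·14/12)
= -167.3713 × 0.98402891 = -164.70

-164.70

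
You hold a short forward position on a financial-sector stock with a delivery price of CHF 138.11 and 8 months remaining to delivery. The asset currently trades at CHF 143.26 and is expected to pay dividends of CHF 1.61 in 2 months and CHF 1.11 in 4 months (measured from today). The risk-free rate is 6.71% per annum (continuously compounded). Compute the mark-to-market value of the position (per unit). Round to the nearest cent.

-CHF 8.51

PV(remaining dividends) I = 1.61·e^(−0.0671·2/12) + 1.11·e^(−0.0671·4/12) = 2.6775
Current forward F = (S − I)·e^(rT) = (143.26 − 2.6775)·e^(0.0671·8/12) = 140.5825 × 1.045749 = 147.0140
Value (long) = (F − K)·e^(−rT) = (147.0140 − 138.11) × 0.956252 = 8.5145
Short position value = −(long value) = -CHF 8.51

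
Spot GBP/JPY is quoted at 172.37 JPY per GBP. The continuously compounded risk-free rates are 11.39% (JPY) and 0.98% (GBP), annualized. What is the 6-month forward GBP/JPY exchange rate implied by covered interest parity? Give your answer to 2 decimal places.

F = S·e^((r_JPY − r_GBP)T) = 172.37 · e^((0.1139 − 0.0098) × 6/12)
= 172.37 · e^0.052050 = 172.37 × 1.053428
F = 181.58 JPY per GBP

181.58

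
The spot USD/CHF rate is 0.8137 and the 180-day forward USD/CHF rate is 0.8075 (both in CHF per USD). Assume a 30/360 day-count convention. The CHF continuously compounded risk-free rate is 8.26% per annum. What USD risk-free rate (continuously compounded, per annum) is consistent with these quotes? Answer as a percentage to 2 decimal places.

F = S·e^((r_CHF − r_USD)T) ⇒ r_USD = r_CHF − ln(F/S)/T
ln(0.8075/0.8137) = -0.007649; /(180/360) = -0.015298
r_USD = 0.0826 + 0.015298 = 0.097898
r_USD = 9.79%

9.79%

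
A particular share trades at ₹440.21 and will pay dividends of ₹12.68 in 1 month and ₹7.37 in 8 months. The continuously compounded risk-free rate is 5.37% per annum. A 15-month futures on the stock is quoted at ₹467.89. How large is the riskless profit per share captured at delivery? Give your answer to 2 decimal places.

PV(dividends) I = 12.68·e^(−0.0537·1/12) + 7.37·e^(−0.0537·8/12) = 19.7342
Fair futures F* = (S − I)·e^(rT) = (440.21 − 19.7342)·e^0.067125 = 420.4758 × 1.069429 = 449.6690
Market ₹467.89 > fair 449.6690: forward overpriced → cash-and-carry (borrow at r, buy the stock and collect the dividends, short the forward).
Profit at T = |F_mkt − F*| = |467.89 − 449.6690| = ₹18.22 per share

₹18.22 per share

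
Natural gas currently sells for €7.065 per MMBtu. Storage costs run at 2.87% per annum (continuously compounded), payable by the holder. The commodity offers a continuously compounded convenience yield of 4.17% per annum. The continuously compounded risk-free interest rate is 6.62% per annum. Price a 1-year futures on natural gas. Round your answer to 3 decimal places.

€7.451 per MMBtu

Net carry = r + u − y = 0.0662 + 0.0287 − 0.0417 = 0.0532
F = S·e^((r+u−y)T) = 7.065 · e^(0.0532 × 1) = 7.065 · e^0.053200
= 7.065 × 1.054641 = €7.451 per MMBtu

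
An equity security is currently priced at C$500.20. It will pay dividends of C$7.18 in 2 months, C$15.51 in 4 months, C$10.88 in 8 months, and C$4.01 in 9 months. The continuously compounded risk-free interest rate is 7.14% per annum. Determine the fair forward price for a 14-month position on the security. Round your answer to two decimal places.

C$504.07

PV(dividends) I = 7.18·e^(−0.0714·2/12) + 15.51·e^(−0.0714·4/12) + 10.88·e^(−0.0714·8/12) + 4.01·e^(−0.0714·9/12)
I = 7.0951 + 15.1452 + 10.3742 + 3.8009 = 36.4154
F = (S − I)·e^(rT) = (500.20 − 36.4154) · e^(0.0714·14/12)
= 463.7846 · e^0.083300 = 463.7846 × 1.086868 = C$504.07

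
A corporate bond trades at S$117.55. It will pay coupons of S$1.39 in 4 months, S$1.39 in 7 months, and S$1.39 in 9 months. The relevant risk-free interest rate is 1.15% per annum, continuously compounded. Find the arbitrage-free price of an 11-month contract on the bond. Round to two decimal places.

PV(coupons) I = 1.39·e^(−0.0115·4/12) + 1.39·e^(−0.0115·7/12) + 1.39·e^(−0.0115·9/12)
I = 1.3847 + 1.3807 + 1.3781 = 4.1435
F = (S − I)·e^(rT) = (117.55 − 4.1435) · e^(0.0115·11/12)
= 113.4065 · e^0.010542 = 113.4065 × 1.010598 = S$114.61

S$114.61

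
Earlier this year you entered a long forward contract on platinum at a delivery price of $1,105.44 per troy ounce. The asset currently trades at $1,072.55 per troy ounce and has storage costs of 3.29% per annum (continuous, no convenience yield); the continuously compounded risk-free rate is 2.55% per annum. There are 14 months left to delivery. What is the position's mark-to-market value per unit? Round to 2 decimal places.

Current fair forward for the remaining 14 months: F = S·e^((r + u)·T), (r + u) = 0.0255 + 0.0329 = 0.0584
F = 1072.55 · e^(0.0584 × 14/12) = 1072.55 × 1.07050803 = 1148.1734
Value of long forward = (F − K)·e^(−rT) = (1148.1734 − 1105.44) · e^(−0.0255·14/12)
= 42.7334 × 0.97068818 = 41.48

$41.48 per troy ounce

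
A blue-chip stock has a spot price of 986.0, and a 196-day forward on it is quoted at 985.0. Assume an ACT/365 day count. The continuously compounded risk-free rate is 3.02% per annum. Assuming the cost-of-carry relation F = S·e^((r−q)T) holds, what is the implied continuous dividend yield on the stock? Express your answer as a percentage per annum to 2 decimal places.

From F = S·e^((r−q)T): (r − q) = ln(F/S)/T
ln(985.0/986.0) = ln(0.998986) = -0.001015
(r − q) = -0.001015 / (196/365) = -0.001890
q = r − ln(F/S)/T = 0.0302 + 0.001890 = 0.032090
q = 3.21%

3.21%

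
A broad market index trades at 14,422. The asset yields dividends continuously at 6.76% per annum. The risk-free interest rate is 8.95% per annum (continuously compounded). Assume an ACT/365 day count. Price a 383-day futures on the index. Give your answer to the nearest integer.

14,757

F = S·e^((r − q)T) = 14422 · e^((0.0895 − 0.0676) × 383/365)
= 14422 · e^0.022980 = 14422 × 1.023246
F = 14,757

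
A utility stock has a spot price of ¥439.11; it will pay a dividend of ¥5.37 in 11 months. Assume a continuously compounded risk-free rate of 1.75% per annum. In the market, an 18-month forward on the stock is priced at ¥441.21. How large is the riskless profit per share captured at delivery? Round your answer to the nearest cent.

PV(dividends) I = 5.37·e^(−0.0175·11/12) = 5.2845
Fair forward F* = (S − I)·e^(rT) = (439.11 − 5.2845)·e^0.026250 = 433.8255 × 1.026598 = 445.3644
Market ¥441.21 < fair 445.3644: forward underpriced → reverse cash-and-carry (short the stock, invest proceeds at r, pay the dividends, go long the forward).
Profit at T = |F_mkt − F*| = |441.21 − 445.3644| = ¥4.15 per share

¥4.15 per share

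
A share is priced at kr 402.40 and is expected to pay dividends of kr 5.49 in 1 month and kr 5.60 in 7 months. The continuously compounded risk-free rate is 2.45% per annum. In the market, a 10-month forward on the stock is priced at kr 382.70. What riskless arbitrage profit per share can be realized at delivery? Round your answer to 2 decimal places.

kr 16.77 per share

PV(dividends) I = 5.49·e^(−0.0245·1/12) + 5.60·e^(−0.0245·7/12) = 10.9993
Fair forward F* = (S − I)·e^(rT) = (402.40 − 10.9993)·e^0.020417 = 391.4007 × 1.020627 = 399.4741
Market kr 382.70 < fair 399.4741: forward underpriced → reverse cash-and-carry (short the stock, invest proceeds at r, pay the dividends, go long the forward).
Profit at T = |F_mkt − F*| = |382.70 − 399.4741| = kr 16.77 per share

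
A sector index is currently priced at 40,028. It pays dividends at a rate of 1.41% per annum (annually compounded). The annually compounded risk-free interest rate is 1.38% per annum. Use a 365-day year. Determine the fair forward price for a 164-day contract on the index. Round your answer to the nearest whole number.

40,023

F = S · (1+r)^T / (1+q)^T
= 40028 × 1.006177 / 1.006311 = 40028 × 0.999867
F = 40,023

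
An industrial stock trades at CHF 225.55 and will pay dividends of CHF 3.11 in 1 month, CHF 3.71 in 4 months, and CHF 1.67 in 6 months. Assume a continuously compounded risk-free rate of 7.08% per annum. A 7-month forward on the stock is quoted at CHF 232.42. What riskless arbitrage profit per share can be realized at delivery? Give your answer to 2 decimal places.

PV(dividends) I = 3.11·e^(−0.0708·1/12) + 3.71·e^(−0.0708·4/12) + 1.67·e^(−0.0708·6/12) = 8.3271
Fair forward F* = (S − I)·e^(rT) = (225.55 − 8.3271)·e^0.041300 = 217.2229 × 1.042165 = 226.3821
Market CHF 232.42 > fair 226.3821: forward overpriced → cash-and-carry (borrow at r, buy the stock and collect the dividends, short the forward).
Profit at T = |F_mkt − F*| = |232.42 − 226.3821| = CHF 6.04 per share

CHF 6.04 per share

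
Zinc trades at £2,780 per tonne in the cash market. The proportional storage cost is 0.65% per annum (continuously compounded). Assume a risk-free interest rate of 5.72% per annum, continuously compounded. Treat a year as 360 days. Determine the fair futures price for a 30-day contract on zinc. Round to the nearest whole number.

£2,795 per tonne

Net carry = r + u − y = 0.0572 + 0.0065 − 0.0000 = 0.0637
F = S·e^((r+u−y)T) = 2780 · e^(0.0637 × 30/360) = 2780 · e^0.005308
= 2780 × 1.005322 = £2,795 per tonne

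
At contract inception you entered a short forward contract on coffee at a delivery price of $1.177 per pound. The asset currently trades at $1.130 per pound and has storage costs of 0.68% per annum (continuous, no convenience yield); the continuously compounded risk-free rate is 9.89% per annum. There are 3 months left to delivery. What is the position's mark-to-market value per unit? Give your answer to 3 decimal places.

Current fair forward for the remaining 3 months: F = S·e^((r + u)·T), (r + u) = 0.0989 + 0.0068 = 0.1057
F = 1.130 · e^(0.1057 × 3/12) = 1.130 × 1.026777 = 1.1603
Value of long forward = (F − K)·e^(−rT) = (1.1603 − 1.177) · e^(−0.0989·3/12)
= -0.0167 × 0.975578 = -0.016
Short position value = −(long value) = $0.016

$0.016 per pound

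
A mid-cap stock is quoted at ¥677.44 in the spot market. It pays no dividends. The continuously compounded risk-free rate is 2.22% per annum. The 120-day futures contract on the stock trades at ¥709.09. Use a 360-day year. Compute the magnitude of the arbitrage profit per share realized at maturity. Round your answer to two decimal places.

¥26.62 per share

Fair futures: F* = S·e^(carry·T), with carry = r = 0.0222
F* = 677.44 · e^(0.0222 × 120/360) = 677.44 · e^0.007400 = 677.44 × 1.007427 = ¥682.4713
Market ¥709.09 > fair ¥682.4713: forward overpriced → cash-and-carry (buy spot, short the forward).
At maturity, profit = |F_mkt − F*| = |709.09 − 682.4713| = ¥26.62 per share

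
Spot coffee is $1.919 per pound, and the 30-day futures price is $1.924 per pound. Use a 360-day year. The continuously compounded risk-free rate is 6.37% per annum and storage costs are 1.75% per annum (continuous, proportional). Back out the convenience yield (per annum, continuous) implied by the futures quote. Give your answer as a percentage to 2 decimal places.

5.00%

F = S·e^((r+u−y)T) ⇒ (r+u−y) = ln(F/S)/T
ln(1.924/1.919) = 0.002602; /T ⇒ 0.031224
y = r + u − ln(F/S)/T = 0.0637 + 0.0175 − 0.031224 = 0.049976
y = 5.00%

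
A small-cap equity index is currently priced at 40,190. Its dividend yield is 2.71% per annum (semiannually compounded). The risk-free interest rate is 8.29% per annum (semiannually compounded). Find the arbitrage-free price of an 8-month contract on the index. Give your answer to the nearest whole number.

41,672

F = S · (1+r/2)^(2T) / (1+q/2)^(2T)
= 40190 × 1.055645 / 1.018107 = 40190 × 1.036870
F = 41,672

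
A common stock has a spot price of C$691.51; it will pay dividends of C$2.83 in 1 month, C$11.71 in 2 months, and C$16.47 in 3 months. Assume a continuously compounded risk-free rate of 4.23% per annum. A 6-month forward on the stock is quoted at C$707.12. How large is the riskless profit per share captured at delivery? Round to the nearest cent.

C$32.23 per share

PV(dividends) I = 2.83·e^(−0.0423·1/12) + 11.71·e^(−0.0423·2/12) + 16.47·e^(−0.0423·3/12) = 30.7445
Fair forward F* = (S − I)·e^(rT) = (691.51 − 30.7445)·e^0.021150 = 660.7655 × 1.021375 = 674.8894
Market C$707.12 > fair 674.8894: forward overpriced → cash-and-carry (borrow at r, buy the stock and collect the dividends, short the forward).
Profit at T = |F_mkt − F*| = |707.12 − 674.8894| = C$32.23 per share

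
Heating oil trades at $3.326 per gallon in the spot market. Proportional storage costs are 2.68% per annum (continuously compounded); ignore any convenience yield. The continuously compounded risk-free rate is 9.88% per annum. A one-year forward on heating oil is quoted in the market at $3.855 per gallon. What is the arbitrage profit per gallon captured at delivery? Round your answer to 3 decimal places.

$0.084 per gallon

Fair forward: F* = S·e^(carry·T), with carry = (r + u) = 0.0988 + 0.0268 = 0.1256
F* = 3.326 · e^(0.1256 × 12/12) = 3.326 · e^0.125600 = 3.326 × 1.133829 = $3.7711
Market $3.855 > fair $3.7711: forward overpriced → cash-and-carry (buy spot, short the forward).
At maturity, profit = |F_mkt − F*| = |3.855 − 3.7711| = $0.084 per gallon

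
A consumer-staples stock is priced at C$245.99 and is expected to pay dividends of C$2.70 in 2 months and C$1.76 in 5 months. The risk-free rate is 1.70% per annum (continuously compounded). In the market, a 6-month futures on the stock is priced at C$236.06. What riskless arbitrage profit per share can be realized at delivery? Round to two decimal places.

C$7.55 per share

PV(dividends) I = 2.70·e^(−0.0170·2/12) + 1.76·e^(−0.0170·5/12) = 4.4399
Fair futures F* = (S − I)·e^(rT) = (245.99 − 4.4399)·e^0.008500 = 241.5501 × 1.008536 = 243.6120
Market C$236.06 < fair 243.6120: forward underpriced → reverse cash-and-carry (short the stock, invest proceeds at r, pay the dividends, go long the forward).
Profit at T = |F_mkt − F*| = |236.06 − 243.6120| = C$7.55 per share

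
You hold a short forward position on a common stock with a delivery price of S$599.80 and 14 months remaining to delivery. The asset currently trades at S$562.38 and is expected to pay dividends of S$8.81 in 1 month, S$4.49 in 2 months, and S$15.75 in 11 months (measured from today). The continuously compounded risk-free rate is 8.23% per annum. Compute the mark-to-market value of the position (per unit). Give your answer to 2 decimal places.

S$10.29

PV(remaining dividends) I = 8.81·e^(−0.0823·1/12) + 4.49·e^(−0.0823·2/12) + 15.75·e^(−0.0823·11/12) = 27.7841
Current forward F = (S − I)·e^(rT) = (562.38 − 27.7841)·e^(0.0823·14/12) = 534.5959 × 1.100777 = 588.4709
Value (long) = (F − K)·e^(−rT) = (588.4709 − 599.80) × 0.908449 = -10.2919
Short position value = −(long value) = S$10.29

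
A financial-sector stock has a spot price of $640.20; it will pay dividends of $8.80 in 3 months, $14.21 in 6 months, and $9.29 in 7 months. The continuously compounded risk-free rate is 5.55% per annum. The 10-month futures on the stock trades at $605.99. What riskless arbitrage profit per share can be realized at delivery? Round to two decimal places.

PV(dividends) I = 8.80·e^(−0.0555·3/12) + 14.21·e^(−0.0555·6/12) + 9.29·e^(−0.0555·7/12) = 31.4939
Fair futures F* = (S − I)·e^(rT) = (640.20 − 31.4939)·e^0.046250 = 608.7061 × 1.047336 = 637.5198
Market $605.99 < fair 637.5198: forward underpriced → reverse cash-and-carry (short the stock, invest proceeds at r, pay the dividends, go long the forward).
Profit at T = |F_mkt − F*| = |605.99 − 637.5198| = $31.53 per share

$31.53 per share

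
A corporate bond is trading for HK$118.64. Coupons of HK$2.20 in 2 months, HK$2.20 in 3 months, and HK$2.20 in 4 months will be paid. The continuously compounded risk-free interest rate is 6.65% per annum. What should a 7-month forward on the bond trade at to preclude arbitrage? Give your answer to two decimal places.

HK$116.58

PV(coupons) I = 2.20·e^(−0.0665·2/12) + 2.20·e^(−0.0665·3/12) + 2.20·e^(−0.0665·4/12)
I = 2.1758 + 2.1637 + 2.1518 = 6.4913
F = (S − I)·e^(rT) = (118.64 − 6.4913) · e^(0.0665·7/12)
= 112.1487 · e^0.038792 = 112.1487 × 1.039554 = HK$116.58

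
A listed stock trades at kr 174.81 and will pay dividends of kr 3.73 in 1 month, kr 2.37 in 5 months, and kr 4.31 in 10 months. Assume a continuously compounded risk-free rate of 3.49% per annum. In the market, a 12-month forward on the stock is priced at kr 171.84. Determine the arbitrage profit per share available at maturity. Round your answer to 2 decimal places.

PV(dividends) I = 3.73·e^(−0.0349·1/12) + 2.37·e^(−0.0349·5/12) + 4.31·e^(−0.0349·10/12) = 10.2414
Fair forward F* = (S − I)·e^(rT) = (174.81 − 10.2414)·e^0.034900 = 164.5686 × 1.035516 = 170.4134
Market kr 171.84 > fair 170.4134: forward overpriced → cash-and-carry (borrow at r, buy the stock and collect the dividends, short the forward).
Profit at T = |F_mkt − F*| = |171.84 − 170.4134| = kr 1.43 per share

kr 1.43 per share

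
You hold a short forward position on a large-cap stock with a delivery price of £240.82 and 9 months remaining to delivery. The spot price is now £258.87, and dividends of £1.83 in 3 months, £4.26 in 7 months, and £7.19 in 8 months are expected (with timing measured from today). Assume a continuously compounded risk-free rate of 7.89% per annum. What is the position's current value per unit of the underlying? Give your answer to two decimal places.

-£19.20

PV(remaining dividends) I = 1.83·e^(−0.0789·3/12) + 4.26·e^(−0.0789·7/12) + 7.19·e^(−0.0789·8/12) = 12.6842
Current forward F = (S − I)·e^(rT) = (258.87 − 12.6842)·e^(0.0789·9/12) = 246.1858 × 1.060961 = 261.1935
Value (long) = (F − K)·e^(−rT) = (261.1935 − 240.82) × 0.942542 = 19.2029
Short position value = −(long value) = -£19.20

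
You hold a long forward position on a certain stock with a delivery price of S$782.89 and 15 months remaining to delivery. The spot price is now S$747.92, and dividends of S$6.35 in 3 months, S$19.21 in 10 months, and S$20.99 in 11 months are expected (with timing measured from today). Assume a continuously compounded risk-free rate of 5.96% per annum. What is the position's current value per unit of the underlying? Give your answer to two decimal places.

PV(remaining dividends) I = 6.35·e^(−0.0596·3/12) + 19.21·e^(−0.0596·10/12) + 20.99·e^(−0.0596·11/12) = 44.4093
Current forward F = (S − I)·e^(rT) = (747.92 − 44.4093)·e^(0.0596·15/12) = 703.5107 × 1.077345 = 757.9237
Value (long) = (F − K)·e^(−rT) = (757.9237 − 782.89) × 0.928207 = -23.1739
Value = -S$23.17

-S$23.17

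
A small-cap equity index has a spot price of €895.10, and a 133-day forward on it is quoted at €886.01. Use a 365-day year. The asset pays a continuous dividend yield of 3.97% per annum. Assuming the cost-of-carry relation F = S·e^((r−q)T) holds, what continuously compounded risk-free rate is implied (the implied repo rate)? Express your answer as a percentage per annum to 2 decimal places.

From F = S·e^((r−q)T): (r − q) = ln(F/S)/T
ln(886.01/895.10) = ln(0.989845) = -0.010207
(r − q) = -0.010207 / (133/365) = -0.028012
r = ln(F/S)/T + q = -0.028012 + 0.0397 = 0.011688
r = 1.17%

1.17%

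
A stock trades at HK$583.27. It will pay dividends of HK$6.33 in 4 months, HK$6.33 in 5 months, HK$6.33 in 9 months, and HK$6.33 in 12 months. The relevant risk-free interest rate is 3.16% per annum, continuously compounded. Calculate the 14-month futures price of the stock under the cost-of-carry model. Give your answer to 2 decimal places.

HK$579.42

PV(dividends) I = 6.33·e^(−0.0316·4/12) + 6.33·e^(−0.0316·5/12) + 6.33·e^(−0.0316·9/12) + 6.33·e^(−0.0316·12/12)
I = 6.2637 + 6.2472 + 6.1817 + 6.1331 = 24.8257
F = (S − I)·e^(rT) = (583.27 − 24.8257) · e^(0.0316·14/12)
= 558.4443 · e^0.036867 = 558.4443 × 1.037555 = HK$579.42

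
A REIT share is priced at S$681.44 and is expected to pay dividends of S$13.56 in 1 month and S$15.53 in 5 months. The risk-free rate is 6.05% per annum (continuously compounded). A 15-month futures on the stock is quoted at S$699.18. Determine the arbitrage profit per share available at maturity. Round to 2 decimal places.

S$4.91 per share

PV(dividends) I = 13.56·e^(−0.0605·1/12) + 15.53·e^(−0.0605·5/12) = 28.6352
Fair futures F* = (S − I)·e^(rT) = (681.44 − 28.6352)·e^0.075625 = 652.8048 × 1.078558 = 704.0878
Market S$699.18 < fair 704.0878: forward underpriced → reverse cash-and-carry (short the stock, invest proceeds at r, pay the dividends, go long the forward).
Profit at T = |F_mkt − F*| = |699.18 − 704.0878| = S$4.91 per share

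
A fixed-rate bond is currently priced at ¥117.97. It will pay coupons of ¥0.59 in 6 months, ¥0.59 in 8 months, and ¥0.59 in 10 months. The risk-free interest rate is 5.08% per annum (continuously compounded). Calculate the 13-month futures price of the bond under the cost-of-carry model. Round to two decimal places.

¥122.84

PV(coupons) I = 0.59·e^(−0.0508·6/12) + 0.59·e^(−0.0508·8/12) + 0.59·e^(−0.0508·10/12)
I = 0.5752 + 0.5704 + 0.5655 = 1.7111
F = (S − I)·e^(rT) = (117.97 − 1.7111) · e^(0.0508·13/12)
= 116.2589 · e^0.055033 = 116.2589 × 1.056575 = ¥122.84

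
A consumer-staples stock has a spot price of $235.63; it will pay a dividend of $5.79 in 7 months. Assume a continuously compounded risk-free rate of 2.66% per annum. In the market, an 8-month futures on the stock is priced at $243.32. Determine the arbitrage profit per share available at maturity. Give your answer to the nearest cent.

$9.28 per share

PV(dividends) I = 5.79·e^(−0.0266·7/12) = 5.7009
Fair futures F* = (S − I)·e^(rT) = (235.63 − 5.7009)·e^0.017733 = 229.9291 × 1.017891 = 234.0428
Market $243.32 > fair 234.0428: forward overpriced → cash-and-carry (borrow at r, buy the stock and collect the dividends, short the forward).
Profit at T = |F_mkt − F*| = |243.32 − 234.0428| = $9.28 per share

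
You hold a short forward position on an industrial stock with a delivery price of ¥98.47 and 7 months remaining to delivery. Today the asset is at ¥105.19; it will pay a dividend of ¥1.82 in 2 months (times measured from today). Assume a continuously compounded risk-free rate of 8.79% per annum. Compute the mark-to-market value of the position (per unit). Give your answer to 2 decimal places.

PV(remaining dividends) I = 1.82·e^(−0.0879·2/12) = 1.7935
Current forward F = (S − I)·e^(rT) = (105.19 − 1.7935)·e^(0.0879·7/12) = 103.3965 × 1.052612 = 108.8364
Value (long) = (F − K)·e^(−rT) = (108.8364 − 98.47) × 0.950017 = 9.8483
Short position value = −(long value) = -¥9.85

-¥9.85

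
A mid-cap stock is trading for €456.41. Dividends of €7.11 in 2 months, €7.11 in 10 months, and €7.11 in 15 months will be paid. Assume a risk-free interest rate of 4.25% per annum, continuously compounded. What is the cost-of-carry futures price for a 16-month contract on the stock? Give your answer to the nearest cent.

€461.15

PV(dividends) I = 7.11·e^(−0.0425·2/12) + 7.11·e^(−0.0425·10/12) + 7.11·e^(−0.0425·15/12)
I = 7.0598 + 6.8626 + 6.7421 = 20.6645
F = (S − I)·e^(rT) = (456.41 − 20.6645) · e^(0.0425·16/12)
= 435.7455 · e^0.056667 = 435.7455 × 1.058303 = €461.15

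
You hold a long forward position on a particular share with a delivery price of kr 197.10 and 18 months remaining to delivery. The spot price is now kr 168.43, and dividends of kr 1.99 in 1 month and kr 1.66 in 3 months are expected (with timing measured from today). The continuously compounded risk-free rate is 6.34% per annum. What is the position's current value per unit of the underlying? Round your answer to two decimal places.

PV(remaining dividends) I = 1.99·e^(−0.0634·1/12) + 1.66·e^(−0.0634·3/12) = 3.6134
Current forward F = (S − I)·e^(rT) = (168.43 − 3.6134)·e^(0.0634·18/12) = 164.8166 × 1.099769 = 181.2602
Value (long) = (F − K)·e^(−rT) = (181.2602 − 197.10) × 0.909282 = -14.4028
Value = -kr 14.40

-kr 14.40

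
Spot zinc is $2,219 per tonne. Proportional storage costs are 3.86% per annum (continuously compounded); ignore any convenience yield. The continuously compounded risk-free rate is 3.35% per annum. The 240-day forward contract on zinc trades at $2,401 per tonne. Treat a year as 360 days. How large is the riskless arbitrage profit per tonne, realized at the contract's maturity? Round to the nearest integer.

$73 per tonne

Fair forward: F* = S·e^(carry·T), with carry = (r + u) = 0.0335 + 0.0386 = 0.0721
F* = 2219 · e^(0.0721 × 240/360) = 2219 · e^0.048067 = 2219 × 1.049241 = $2328.2658
Market $2401 > fair $2328.2658: forward overpriced → cash-and-carry (buy spot, short the forward).
At maturity, profit = |F_mkt − F*| = |2401 − 2328.2658| = $73 per tonne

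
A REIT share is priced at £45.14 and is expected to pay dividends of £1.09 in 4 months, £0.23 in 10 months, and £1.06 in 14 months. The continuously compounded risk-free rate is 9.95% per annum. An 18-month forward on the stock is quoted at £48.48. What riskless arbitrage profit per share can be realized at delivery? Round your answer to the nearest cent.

PV(dividends) I = 1.09·e^(−0.0995·4/12) + 0.23·e^(−0.0995·10/12) + 1.06·e^(−0.0995·14/12) = 2.2100
Fair forward F* = (S − I)·e^(rT) = (45.14 − 2.2100)·e^0.149250 = 42.9300 × 1.160963 = 49.8401
Market £48.48 < fair 49.8401: forward underpriced → reverse cash-and-carry (short the stock, invest proceeds at r, pay the dividends, go long the forward).
Profit at T = |F_mkt − F*| = |48.48 − 49.8401| = £1.36 per share

£1.36 per share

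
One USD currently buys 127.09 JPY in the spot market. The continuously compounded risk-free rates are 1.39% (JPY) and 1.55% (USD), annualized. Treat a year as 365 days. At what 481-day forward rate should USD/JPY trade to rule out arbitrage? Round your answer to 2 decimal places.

F = S·e^((r_JPY − r_USD)T) = 127.09 · e^((0.0139 − 0.0155) × 481/365)
= 127.09 · e^-0.002108 = 127.09 × 0.997894
F = 126.82 JPY per USD

126.82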